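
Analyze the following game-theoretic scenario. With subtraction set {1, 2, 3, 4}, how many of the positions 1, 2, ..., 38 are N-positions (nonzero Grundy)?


Subtraction set S = {1, 2, 3, 4}, so G(n) = n mod 5.
G(n) = 0 when n is a multiple of 5.
Multiples of 5 in [1, 38]: 7
N-positions (nonzero Grundy) = 38 - 7 = 31

31


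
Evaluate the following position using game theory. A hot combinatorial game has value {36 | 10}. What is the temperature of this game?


The game is {36 | 10}, a switch {a | b} with numbers a > b.
Cooling {a | b} by t gives {a - t | b + t}, which stops being hot when a - t = b + t, i.e. at t = (a - b)/2. So the temperature of a switch is (a - b)/2.
Temperature = (Left option - Right option) / 2
= (36 - (10)) / 2
= 26 / 2
= 13

13


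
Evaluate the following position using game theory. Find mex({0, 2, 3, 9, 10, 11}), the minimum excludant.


Set = {0, 2, 3, 9, 10, 11}
0 is in the set.
1 is NOT in the set. This is the mex.
mex = 1

1


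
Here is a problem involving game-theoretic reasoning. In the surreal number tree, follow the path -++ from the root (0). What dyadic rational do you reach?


Sign expansion: -++
Rule: track bounds (lo, hi), initially (-inf, +inf). On '+', the current value becomes lo and we move to the simplest number in (value, hi): value + 1 if hi = +inf, otherwise the midpoint (value + hi)/2. On '-', the current value becomes hi and we move to value - 1 if lo = -inf, otherwise the midpoint (lo + value)/2.
Start at 0.
Step 1: sign = -, move left. Bounds: (-inf, 0). Value = -1
Step 2: sign = +, move right. Bounds: (-1, 0). Value = -1/2
Step 3: sign = +, move right. Bounds: (-1/2, 0). Value = -1/4
The surreal number with sign expansion -++ is -1/4.

-1/4


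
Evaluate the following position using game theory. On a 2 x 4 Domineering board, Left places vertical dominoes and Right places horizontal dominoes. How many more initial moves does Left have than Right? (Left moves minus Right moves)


Board is 2 x 4 (rows x cols).
Left (vertical) placements: (rows-1) * cols = 1 * 4 = 4
Right (horizontal) placements: rows * (cols-1) = 2 * 3 = 6
Advantage = Left - Right = 4 - 6 = -2

-2


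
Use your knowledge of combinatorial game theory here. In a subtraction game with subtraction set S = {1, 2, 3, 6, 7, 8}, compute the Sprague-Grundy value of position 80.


The subtraction set is S = {1, 2, 3, 6, 7, 8}.
G(k) = mex{ G(k - s) : s in S, s <= k }. We compute iteratively: G(0) = 0.
G(1) = mex({0}) = 1
G(2) = mex({0, 1}) = 2
G(3) = mex({0, 1, 2}) = 3
G(4) = mex({1, 2, 3}) = 0
G(5) = mex({0, 2, 3}) = 1
G(6) = mex({0, 1, 3}) = 2
G(7) = mex({0, 1, 2}) = 3
G(8) = mex({0, 1, 2, 3}) = 4
G(9) = mex({1, 2, 3, 4}) = 0
G(10) = mex({0, 2, 3, 4}) = 1
G(11) = mex({0, 1, 3, 4}) = 2
G(12) = mex({0, 1, 2}) = 3
G(13) = mex({1, 2, 3}) = 0
G(14) = mex({0, 2, 3, 4}) = 1
G(15) = mex({0, 1, 3, 4}) = 2
G(16) = mex({0, 1, 2, 4}) = 3
Observe that G(9)..G(16) = 0, 1, 2, 3, 0, 1, 2, 3 repeats G(0)..G(7) = 0, 1, 2, 3, 0, 1, 2, 3.
For k >= max(S) = 8, G(k) is determined by the previous 8 values G(k-8)..G(k-1); a window of 8 consecutive values has recurred shifted by 9, so by induction G(k + 9) = G(k) for all k >= 0: the sequence is periodic from the start with period 9.
One period: G(0..8) = 0, 1, 2, 3, 0, 1, 2, 3, 4.
80 mod 9 = 8, so G(80) = G(8) = 4.

4


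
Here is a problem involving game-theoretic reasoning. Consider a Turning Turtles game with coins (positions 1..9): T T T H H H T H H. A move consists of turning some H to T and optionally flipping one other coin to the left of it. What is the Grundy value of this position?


Coins: T T T H H H T H H
Key fact: a single head at position k behaves exactly like a Nim heap of size k (turning it to T and optionally flipping a coin at j < k corresponds to moving the heap from k to j, or to 0), and heads combine as a disjunctive sum (two heads at the same place would cancel, matching j XOR j = 0). So the Nim-value is the XOR of the 1-indexed positions of the heads.
Face-up positions (1-indexed): [4, 5, 6, 8, 9]
XOR 0 with 4: 0 XOR 4 = 4
XOR 4 with 5: 4 XOR 5 = 1
XOR 1 with 6: 1 XOR 6 = 7
XOR 7 with 8: 7 XOR 8 = 15
XOR 15 with 9: 15 XOR 9 = 6
Nim-value = 6

6


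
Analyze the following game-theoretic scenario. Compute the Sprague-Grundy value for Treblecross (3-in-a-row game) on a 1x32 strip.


Treblecross: place X on empty cells; 3-in-a-row wins.
Playing within two cells of an existing X lets the opponent win at once, so sensible play treats the cells i-2..i+2 around each X as dead. The player left with no safe cell loses, so this is a normal-play take-away game on strips of safe cells.
Placing X at cell i (0-indexed) of a strip of k safe cells leaves independent strips of sizes max(0, i-2) and max(0, k-i-3). Hence G(k) = mex{ G(max(0,i-2)) XOR G(max(0,k-i-3)) : 0 <= i < k }, with G(0) = 0.
G(1): splits (0,0):0^0=0 -> mex({0}) = 1
G(2): splits (0,0):0^0=0 -> mex({0}) = 1
G(3): splits (0,0):0^0=0 -> mex({0}) = 1
G(4): splits (0,1):0^1=1 (0,0):0^0=0 -> mex({0, 1}) = 2
G(5): splits (0,2):0^1=1 (0,1):0^1=1 (0,0):0^0=0 -> mex({0, 1}) = 2
G(6) = mex({1}) = 0
G(7) = mex({0, 1, 2}) = 3
G(8) = mex({0, 1, 2}) = 3
G(9) = mex({0, 2}) = 1
G(10) = mex({0, 2, 3}) = 1
G(11) = mex({0, 3}) = 1
G(12) = mex({1, 3}) = 0
G(13) = mex({0, 1, 2, 3}) = 4
G(14) = mex({0, 1, 2}) = 3
G(15) = mex({0, 1, 2}) = 3
G(16) = mex({0, 1, 2, 4}) = 3
G(17) = mex({0, 1, 3, 4}) = 2
G(18) = mex({0, 1, 3, 4}) = 2
G(19) = mex({0, 1, 3, 5}) = 2
G(20) = mex({0, 1, 2, 3, 5}) = 4
G(21) = mex({0, 1, 2, 3, 5}) = 4
G(22) = mex({1, 2, 6}) = 0
G(23) = mex({0, 1, 2, 3, 4, 6}) = 5
G(24) = mex({0, 1, 2, 3, 4}) = 5
G(25) = mex({0, 1, 3, 4, 7}) = 2
G(26) = mex({0, 1, 3, 4, 5, 7}) = 2
G(27) = mex({0, 1, 3, 5}) = 2
G(28) = mex({0, 1, 2, 5}) = 3
G(29) = mex({0, 1, 2, 4, 5, 6}) = 3
G(30) = mex({1, 2, 4, 6}) = 0
G(31) = mex({0, 1, 2, 3, 4, 6}) = 5
G(32) = mex({1, 2, 3, 4, 7}) = 0
Therefore G(32) = 0.

0


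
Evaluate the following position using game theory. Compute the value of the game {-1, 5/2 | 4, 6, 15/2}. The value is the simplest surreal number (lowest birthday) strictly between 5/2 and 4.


Left options: {-1, 5/2}, max = 5/2
Right options: {4, 6, 15/2}, min = 4
All options are numbers and max(Left) < min(Right), so by the simplicity theorem the value is the simplest (earliest-born) number strictly between 5/2 and 4.
The only integer strictly between 5/2 and 4 is 3.
No non-integer in the interval can be simpler: if x is a non-integer in the interval, then floor(x) or ceil(x) also lies in the interval (the interval contains an integer), and both are proper prefixes of x's sign expansion, i.e. born earlier. So the game value is 3.
Game value = 3

3


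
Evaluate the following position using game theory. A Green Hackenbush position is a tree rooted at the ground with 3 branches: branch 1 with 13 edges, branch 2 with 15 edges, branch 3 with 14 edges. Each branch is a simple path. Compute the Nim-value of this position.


The tree has 3 branches from the ground vertex.
In Green Hackenbush, the Nim-value of a simple path of length k is k.
Branch 1: length 13, Nim-value = 13
Branch 2: length 15, Nim-value = 15
Branch 3: length 14, Nim-value = 14
Total Nim-value = XOR of all branch values:
0 XOR 13 = 13
13 XOR 15 = 2
2 XOR 14 = 12
Nim-value of the tree = 12

12


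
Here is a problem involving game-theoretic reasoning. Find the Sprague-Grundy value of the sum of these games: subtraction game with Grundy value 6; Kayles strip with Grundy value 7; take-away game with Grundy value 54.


By the Sprague-Grundy theorem, the Grundy value of a sum of games is the XOR of individual Grundy values.
subtraction game: Grundy value = 6. Running XOR: 0 XOR 6 = 6
Kayles strip: Grundy value = 7. Running XOR: 6 XOR 7 = 1
take-away game: Grundy value = 54. Running XOR: 1 XOR 54 = 55
The combined Grundy value is 55.

55


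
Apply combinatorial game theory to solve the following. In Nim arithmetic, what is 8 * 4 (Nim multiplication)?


Nim multiplication is bilinear over XOR: (u XOR v) * w = (u*w) XOR (v*w).
So we split each operand into its bit components and XOR the pairwise Nim products.
8 = 8 (as XOR of powers of 2).
4 = 4 (as XOR of powers of 2).
Using the standard Nim-product table on single bits:
  2*2 = 3,   2*4 = 8,   2*8 = 12,
  4*4 = 6,   4*8 = 11,  8*8 = 13,
and  1*x = x (identity), k*l = l*k (commutative).
Pairwise Nim products:
  8 * 4 = 11
XOR them: 11 = 11.
Result: 8 * 4 = 11 (in Nim).

11


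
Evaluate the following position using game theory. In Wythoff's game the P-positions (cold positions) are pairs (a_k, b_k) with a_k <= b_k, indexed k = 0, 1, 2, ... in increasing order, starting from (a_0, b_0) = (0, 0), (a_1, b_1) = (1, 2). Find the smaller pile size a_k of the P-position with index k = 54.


By Wythoff's theorem, a_k = floor(k * phi) and b_k = floor(k * phi^2) = a_k + k, where phi = (1 + sqrt(5))/2 is the golden ratio.
phi = (1 + sqrt(5))/2 = 1.618034
k = 54
k * phi = 54 * 1.618034 = 87.373835
a_54 = floor(k * phi) = 87

87


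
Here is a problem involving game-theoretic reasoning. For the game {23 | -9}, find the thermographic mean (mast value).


Game = {23 | -9}, a switch {a | b} with numbers a > b.
Its thermograph has left wall a - t and right wall b + t, which meet at t = (a - b)/2, where both equal (a + b)/2. So the mast (mean value) is at (a + b)/2.
Mean = (23 + (-9))/2 = 14/2 = 7

7


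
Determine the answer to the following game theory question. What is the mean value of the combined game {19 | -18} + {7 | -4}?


G1 = {19 | -18}, G2 = {7 | -4}
Each is a switch {a | b} with numbers a > b; its mean value is (a + b)/2, and mean value is additive over game sums: m(G1 + G2) = m(G1) + m(G2).
Mean of G1 = (19 + (-18))/2 = 1/2 = 1/2
Mean of G2 = (7 + (-4))/2 = 3/2 = 3/2
Mean of G1 + G2 = 1/2 + 3/2 = 2

2


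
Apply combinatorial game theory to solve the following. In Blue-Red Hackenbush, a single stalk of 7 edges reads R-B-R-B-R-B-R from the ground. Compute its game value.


Edges (from ground): R-B-R-B-R-B-R
By Berlekamp's sign-expansion rule, a Blue-Red Hackenbush stalk has the value of the surreal number whose sign sequence is the edge sequence with B -> + and R -> -.
Sign sequence: -+-+-+-
Trace the sign expansion in the surreal number tree, starting from 0:
Edge 1: R (sign -) -> bounds (-inf, 0), value = -1
Edge 2: B (sign +) -> bounds (-1, 0), value = -1/2
Edge 3: R (sign -) -> bounds (-1, -1/2), value = -3/4
Edge 4: B (sign +) -> bounds (-3/4, -1/2), value = -5/8
Edge 5: R (sign -) -> bounds (-3/4, -5/8), value = -11/16
Edge 6: B (sign +) -> bounds (-11/16, -5/8), value = -21/32
Edge 7: R (sign -) -> bounds (-11/16, -21/32), value = -43/64
Game value = -43/64

-43/64


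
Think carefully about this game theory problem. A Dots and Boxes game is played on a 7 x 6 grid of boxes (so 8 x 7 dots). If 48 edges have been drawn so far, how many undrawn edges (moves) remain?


Grid: 7 x 6 boxes, i.e. 8 rows and 7 columns of dots.
Horizontal edges: (rows + 1) * cols = 8 * 6 = 48
Vertical edges: rows * (cols + 1) = 7 * 7 = 49
Total edges: 48 + 49 = 97
Edges drawn: 48
Remaining: 97 - 48 = 49

49


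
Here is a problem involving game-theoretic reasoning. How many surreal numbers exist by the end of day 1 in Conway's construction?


Day 0: {|} = 0 is born. Count = 1.
Day n: the number of surreal numbers born by day n is 2^(n+1) - 1.
By day 0: 2^1 - 1 = 1
By day 1: 2^2 - 1 = 3
By day 1: 3 surreal numbers.

3


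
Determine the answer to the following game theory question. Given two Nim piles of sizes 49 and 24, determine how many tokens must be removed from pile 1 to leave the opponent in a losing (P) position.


Piles: 49 and 24
Current XOR: 49 XOR 24 = 41 (non-zero, so this is an N-position).
To make the XOR zero, we need to find a move that balances the piles.
For pile 1 (size 49): target = 49 XOR 41 = 24
We reduce pile 1 from 49 to 24.
Tokens removed: 49 - 24 = 25
Verification: 24 XOR 24 = 0

25


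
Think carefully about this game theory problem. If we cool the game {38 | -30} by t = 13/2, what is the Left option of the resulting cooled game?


Original game: {38 | -30} (a switch {a | b} with a > b).
Cooling by t (for t below the temperature (a - b)/2 = 34) taxes each move by t: {a | b} cooled by t is {a - t | b + t}.
Cooling amount: t = 13/2
Cooled Left option: 38 - 13/2 = 63/2
Cooled Right option: -30 + 13/2 = -47/2
Cooled game: {63/2 | -47/2}
Left option = 63/2

63/2


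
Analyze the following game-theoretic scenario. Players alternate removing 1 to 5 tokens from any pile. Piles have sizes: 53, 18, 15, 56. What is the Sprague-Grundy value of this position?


Subtraction set: {1, 2, 3, 4, 5}
For this subtraction set, G(n) = n mod 6 (period = max + 1 = 6).
Pile 1 (size 53): G(53) = 53 mod 6 = 5
Pile 2 (size 18): G(18) = 18 mod 6 = 0
Pile 3 (size 15): G(15) = 15 mod 6 = 3
Pile 4 (size 56): G(56) = 56 mod 6 = 2
Total Grundy value = XOR of all: 5 XOR 0 XOR 3 XOR 2 = 4

4


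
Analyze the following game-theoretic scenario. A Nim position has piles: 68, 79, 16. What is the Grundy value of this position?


We need the XOR (exclusive or) of all pile sizes.
After XOR-ing pile 1 (size 68): 0 XOR 68 = 68
After XOR-ing pile 2 (size 79): 68 XOR 79 = 11
After XOR-ing pile 3 (size 16): 11 XOR 16 = 27
The Nim-value of this position is 27.

27


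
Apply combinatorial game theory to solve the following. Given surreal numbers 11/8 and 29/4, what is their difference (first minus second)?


x = 11/8, y = 29/4
Converting to common denominator: 8
x = 11/8, y = 58/8
x - y = 11/8 - 29/4 = -47/8

-47/8


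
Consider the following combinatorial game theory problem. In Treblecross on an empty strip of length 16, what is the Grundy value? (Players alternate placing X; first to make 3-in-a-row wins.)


Treblecross: place X on empty cells; 3-in-a-row wins.
Playing within two cells of an existing X lets the opponent win at once, so sensible play treats the cells i-2..i+2 around each X as dead. The player left with no safe cell loses, so this is a normal-play take-away game on strips of safe cells.
Placing X at cell i (0-indexed) of a strip of k safe cells leaves independent strips of sizes max(0, i-2) and max(0, k-i-3). Hence G(k) = mex{ G(max(0,i-2)) XOR G(max(0,k-i-3)) : 0 <= i < k }, with G(0) = 0.
G(1): splits (0,0):0^0=0 -> mex({0}) = 1
G(2): splits (0,0):0^0=0 -> mex({0}) = 1
G(3): splits (0,0):0^0=0 -> mex({0}) = 1
G(4): splits (0,1):0^1=1 (0,0):0^0=0 -> mex({0, 1}) = 2
G(5): splits (0,2):0^1=1 (0,1):0^1=1 (0,0):0^0=0 -> mex({0, 1}) = 2
G(6) = mex({1}) = 0
G(7) = mex({0, 1, 2}) = 3
G(8) = mex({0, 1, 2}) = 3
G(9) = mex({0, 2}) = 1
G(10) = mex({0, 2, 3}) = 1
G(11) = mex({0, 3}) = 1
G(12) = mex({1, 3}) = 0
G(13) = mex({0, 1, 2, 3}) = 4
G(14) = mex({0, 1, 2}) = 3
G(15) = mex({0, 1, 2}) = 3
G(16) = mex({0, 1, 2, 4}) = 3
Therefore G(16) = 3.

3


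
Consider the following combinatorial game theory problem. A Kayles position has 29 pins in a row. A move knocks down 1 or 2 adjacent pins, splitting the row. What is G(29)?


Kayles: a move removes 1 or 2 adjacent pins from a contiguous row.
Removing pins from a row of k leaves two independent rows (a, b) with a + b = k - 1 (one pin) or a + b = k - 2 (two pins); an end removal gives a = 0.
By Sprague-Grundy, G(k) = mex{ G(a) XOR G(b) } over all these splits. G(0) = 0.
G(1): splits (0,0):0^0=0 -> mex({0}) = 1
G(2): splits (0,1):0^1=1 (0,0):0^0=0 -> mex({0, 1}) = 2
G(3): splits (0,2):0^2=2 (1,1):1^1=0 (0,1):0^1=1 -> mex({0, 1, 2}) = 3
G(4): splits (0,3):0^3=3 (1,2):1^2=3 (0,2):0^2=2 (1,1):1^1=0 -> mex({0, 2, 3}) = 1
G(5): splits (0,4):0^1=1 (1,3):1^3=2 (2,2):2^2=0 (0,3):0^3=3 (1,2):1^2=3 -> mex({0, 1, 2, 3}) = 4
G(6) = mex({0, 1, 2, 4}) = 3
G(7) = mex({0, 1, 3, 4, 5}) = 2
G(8) = mex({0, 2, 3, 5, 6}) = 1
G(9) = mex({0, 1, 2, 3, 6, 7}) = 4
G(10) = mex({0, 1, 3, 4, 5, 7}) = 2
G(11) = mex({0, 1, 2, 3, 4, 5}) = 6
G(12) = mex({0, 1, 2, 3, 5, 6, 7}) = 4
G(13) = mex({0, 2, 3, 4, 6, 7}) = 1
G(14) = mex({0, 1, 4, 5, 6, 7}) = 2
G(15) = mex({0, 1, 2, 3, 4, 5, 6}) = 7
G(16) = mex({0, 2, 3, 5, 6, 7}) = 1
G(17) = mex({0, 1, 2, 3, 5, 6, 7}) = 4
G(18) = mex({0, 1, 2, 4, 5, 6}) = 3
G(19) = mex({0, 1, 3, 4, 5, 7}) = 2
G(20) = mex({0, 2, 3, 4, 5, 6, 7}) = 1
G(21) = mex({0, 1, 2, 3, 5, 6, 7}) = 4
G(22) = mex({0, 1, 2, 3, 4, 5, 7}) = 6
G(23) = mex({0, 1, 2, 3, 4, 5, 6}) = 7
G(24) = mex({0, 1, 2, 3, 5, 6, 7}) = 4
G(25) = mex({0, 2, 3, 4, 6, 7}) = 1
G(26) = mex({0, 1, 3, 4, 5, 6, 7}) = 2
G(27) = mex({0, 1, 2, 3, 4, 5, 6, 7}) = 8
G(28) = mex({0, 1, 2, 3, 4, 6, 7, 8}) = 5
G(29) = mex({0, 1, 2, 3, 5, 6, 7, 8, 9}) = 4
Therefore G(29) = 4.

4


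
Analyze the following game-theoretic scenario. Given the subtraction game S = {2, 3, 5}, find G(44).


The subtraction set is S = {2, 3, 5}.
G(k) = mex{ G(k - s) : s in S, s <= k }. We compute iteratively: G(0) = 0.
G(1) = mex({}) = 0
G(2) = mex({0}) = 1
G(3) = mex({0}) = 1
G(4) = mex({0, 1}) = 2
G(5) = mex({0, 1}) = 2
G(6) = mex({0, 1, 2}) = 3
G(7) = mex({1, 2}) = 0
G(8) = mex({1, 2, 3}) = 0
G(9) = mex({0, 2, 3}) = 1
G(10) = mex({0, 2}) = 1
G(11) = mex({0, 1, 3}) = 2
Observe that G(7)..G(11) = 0, 0, 1, 1, 2 repeats G(0)..G(4) = 0, 0, 1, 1, 2.
For k >= max(S) = 5, G(k) is determined by the previous 5 values G(k-5)..G(k-1); a window of 5 consecutive values has recurred shifted by 7, so by induction G(k + 7) = G(k) for all k >= 0: the sequence is periodic from the start with period 7.
One period: G(0..6) = 0, 0, 1, 1, 2, 2, 3.
44 mod 7 = 2, so G(44) = G(2) = 1.

1


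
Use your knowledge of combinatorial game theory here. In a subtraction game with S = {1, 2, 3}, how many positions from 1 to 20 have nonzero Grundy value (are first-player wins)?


Subtraction set S = {1, 2, 3}, so G(n) = n mod 4.
G(n) = 0 when n is a multiple of 4.
Multiples of 4 in [1, 20]: 5
N-positions (nonzero Grundy) = 20 - 5 = 15

15


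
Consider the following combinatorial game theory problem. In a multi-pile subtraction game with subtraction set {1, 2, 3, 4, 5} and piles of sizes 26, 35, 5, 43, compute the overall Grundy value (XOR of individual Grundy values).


Subtraction set: {1, 2, 3, 4, 5}
For this subtraction set, G(n) = n mod 6 (period = max + 1 = 6).
Pile 1 (size 26): G(26) = 26 mod 6 = 2
Pile 2 (size 35): G(35) = 35 mod 6 = 5
Pile 3 (size 5): G(5) = 5 mod 6 = 5
Pile 4 (size 43): G(43) = 43 mod 6 = 1
Total Grundy value = XOR of all: 2 XOR 5 XOR 5 XOR 1 = 3

3


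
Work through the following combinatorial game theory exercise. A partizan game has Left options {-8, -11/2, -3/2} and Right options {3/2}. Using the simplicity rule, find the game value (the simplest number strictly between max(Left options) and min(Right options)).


Left options: {-8, -11/2, -3/2}, max = -3/2
Right options: {3/2}, min = 3/2
All options are numbers and max(Left) < min(Right), so by the simplicity theorem the value is the simplest (earliest-born) number strictly between -3/2 and 3/2.
Integers -1 through 1 all lie strictly between -3/2 and 3/2.
Among integers, the simplest (lowest birthday = smallest |n|; 0 is born on day 0, +-n on day n) is 0.
No non-integer in the interval can be simpler: if x is a non-integer in the interval, then floor(x) or ceil(x) also lies in the interval (the interval contains an integer), and both are proper prefixes of x's sign expansion, i.e. born earlier. So the game value is 0.
Game value = 0

0


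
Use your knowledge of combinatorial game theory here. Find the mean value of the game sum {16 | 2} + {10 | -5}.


G1 = {16 | 2}, G2 = {10 | -5}
Each is a switch {a | b} with numbers a > b; its mean value is (a + b)/2, and mean value is additive over game sums: m(G1 + G2) = m(G1) + m(G2).
Mean of G1 = (16 + (2))/2 = 18/2 = 9
Mean of G2 = (10 + (-5))/2 = 5/2 = 5/2
Mean of G1 + G2 = 9 + 5/2 = 23/2

23/2


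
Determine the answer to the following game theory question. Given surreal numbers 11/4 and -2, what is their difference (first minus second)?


x = 11/4, y = -2
Converting to common denominator: 4
x = 11/4, y = -8/4
x - y = 11/4 - -2 = 19/4

19/4


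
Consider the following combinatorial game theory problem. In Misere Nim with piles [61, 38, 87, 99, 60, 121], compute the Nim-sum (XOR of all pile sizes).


We need the XOR (exclusive or) of all pile sizes.
After XOR-ing pile 1 (size 61): 0 XOR 61 = 61
After XOR-ing pile 2 (size 38): 61 XOR 38 = 27
After XOR-ing pile 3 (size 87): 27 XOR 87 = 76
After XOR-ing pile 4 (size 99): 76 XOR 99 = 47
After XOR-ing pile 5 (size 60): 47 XOR 60 = 19
After XOR-ing pile 6 (size 121): 19 XOR 121 = 106
The Nim-value of this position is 106.

106


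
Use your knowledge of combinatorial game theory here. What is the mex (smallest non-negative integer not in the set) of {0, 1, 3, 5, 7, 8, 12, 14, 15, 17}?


Set = {0, 1, 3, 5, 7, 8, 12, 14, 15, 17}
0 is in the set.
1 is in the set.
2 is NOT in the set. This is the mex.
mex = 2

2


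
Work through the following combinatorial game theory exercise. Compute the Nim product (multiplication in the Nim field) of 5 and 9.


Nim multiplication is bilinear over XOR: (u XOR v) * w = (u*w) XOR (v*w).
So we split each operand into its bit components and XOR the pairwise Nim products.
5 = 1 + 4 (as XOR of powers of 2).
9 = 1 + 8 (as XOR of powers of 2).
Using the standard Nim-product table on single bits:
  2*2 = 3,   2*4 = 8,   2*8 = 12,
  4*4 = 6,   4*8 = 11,  8*8 = 13,
and  1*x = x (identity), k*l = l*k (commutative).
Pairwise Nim products:
  1 * 1 = 1
  1 * 8 = 8
  4 * 1 = 4
  4 * 8 = 11
XOR them: 1 XOR 8 XOR 4 XOR 11 = 6.
Result: 5 * 9 = 6 (in Nim).

6


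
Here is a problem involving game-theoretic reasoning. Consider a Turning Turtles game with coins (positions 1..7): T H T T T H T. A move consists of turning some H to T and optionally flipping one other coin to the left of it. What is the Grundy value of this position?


Coins: T H T T T H T
Key fact: a single head at position k behaves exactly like a Nim heap of size k (turning it to T and optionally flipping a coin at j < k corresponds to moving the heap from k to j, or to 0), and heads combine as a disjunctive sum (two heads at the same place would cancel, matching j XOR j = 0). So the Nim-value is the XOR of the 1-indexed positions of the heads.
Face-up positions (1-indexed): [2, 6]
XOR 0 with 2: 0 XOR 2 = 2
XOR 2 with 6: 2 XOR 6 = 4
Nim-value = 4

4


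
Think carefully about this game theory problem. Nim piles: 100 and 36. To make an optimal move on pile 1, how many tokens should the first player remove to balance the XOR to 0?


Piles: 100 and 36
Current XOR: 100 XOR 36 = 64 (non-zero, so this is an N-position).
To make the XOR zero, we need to find a move that balances the piles.
For pile 1 (size 100): target = 100 XOR 64 = 36
We reduce pile 1 from 100 to 36.
Tokens removed: 100 - 36 = 64
Verification: 36 XOR 36 = 0

64


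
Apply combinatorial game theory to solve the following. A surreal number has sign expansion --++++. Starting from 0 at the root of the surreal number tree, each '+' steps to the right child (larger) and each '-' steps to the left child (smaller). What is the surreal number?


Sign expansion: --++++
Rule: track bounds (lo, hi), initially (-inf, +inf). On '+', the current value becomes lo and we move to the simplest number in (value, hi): value + 1 if hi = +inf, otherwise the midpoint (value + hi)/2. On '-', the current value becomes hi and we move to value - 1 if lo = -inf, otherwise the midpoint (lo + value)/2.
Start at 0.
Step 1: sign = -, move left. Bounds: (-inf, 0). Value = -1
Step 2: sign = -, move left. Bounds: (-inf, -1). Value = -2
Step 3: sign = +, move right. Bounds: (-2, -1). Value = -3/2
Step 4: sign = +, move right. Bounds: (-3/2, -1). Value = -5/4
Step 5: sign = +, move right. Bounds: (-5/4, -1). Value = -9/8
Step 6: sign = +, move right. Bounds: (-9/8, -1). Value = -17/16
The surreal number with sign expansion --++++ is -17/16.

-17/16


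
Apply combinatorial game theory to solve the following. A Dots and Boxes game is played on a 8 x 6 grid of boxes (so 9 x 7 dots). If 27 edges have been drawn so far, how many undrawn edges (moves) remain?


Grid: 8 x 6 boxes, i.e. 9 rows and 7 columns of dots.
Horizontal edges: (rows + 1) * cols = 9 * 6 = 54
Vertical edges: rows * (cols + 1) = 8 * 7 = 56
Total edges: 54 + 56 = 110
Edges drawn: 27
Remaining: 110 - 27 = 83

83


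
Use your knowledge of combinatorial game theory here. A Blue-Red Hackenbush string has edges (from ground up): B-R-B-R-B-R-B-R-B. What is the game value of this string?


Edges (from ground): B-R-B-R-B-R-B-R-B
By Berlekamp's sign-expansion rule, a Blue-Red Hackenbush stalk has the value of the surreal number whose sign sequence is the edge sequence with B -> + and R -> -.
Sign sequence: +-+-+-+-+
Trace the sign expansion in the surreal number tree, starting from 0:
Edge 1: B (sign +) -> bounds (0, +inf), value = 1
Edge 2: R (sign -) -> bounds (0, 1), value = 1/2
Edge 3: B (sign +) -> bounds (1/2, 1), value = 3/4
Edge 4: R (sign -) -> bounds (1/2, 3/4), value = 5/8
Edge 5: B (sign +) -> bounds (5/8, 3/4), value = 11/16
Edge 6: R (sign -) -> bounds (5/8, 11/16), value = 21/32
Edge 7: B (sign +) -> bounds (21/32, 11/16), value = 43/64
Edge 8: R (sign -) -> bounds (21/32, 43/64), value = 85/128
Edge 9: B (sign +) -> bounds (85/128, 43/64), value = 171/256
Game value = 171/256

171/256


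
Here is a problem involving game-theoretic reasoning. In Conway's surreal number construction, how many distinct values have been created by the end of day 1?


Day 0: {|} = 0 is born. Count = 1.
Day n: the number of surreal numbers born by day n is 2^(n+1) - 1.
By day 0: 2^1 - 1 = 1
By day 1: 2^2 - 1 = 3
By day 1: 3 surreal numbers.

3


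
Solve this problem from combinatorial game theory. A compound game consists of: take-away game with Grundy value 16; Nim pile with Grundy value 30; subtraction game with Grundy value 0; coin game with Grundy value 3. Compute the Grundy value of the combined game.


By the Sprague-Grundy theorem, the Grundy value of a sum of games is the XOR of individual Grundy values.
take-away game: Grundy value = 16. Running XOR: 0 XOR 16 = 16
Nim pile: Grundy value = 30. Running XOR: 16 XOR 30 = 14
subtraction game: Grundy value = 0. Running XOR: 14 XOR 0 = 14
coin game: Grundy value = 3. Running XOR: 14 XOR 3 = 13
The combined Grundy value is 13.

13


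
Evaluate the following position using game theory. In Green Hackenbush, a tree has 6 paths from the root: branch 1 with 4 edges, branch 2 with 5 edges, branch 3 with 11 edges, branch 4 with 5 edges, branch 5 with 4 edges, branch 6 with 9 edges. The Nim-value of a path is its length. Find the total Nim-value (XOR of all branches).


The tree has 6 branches from the ground vertex.
In Green Hackenbush, the Nim-value of a simple path of length k is k.
Branch 1: length 4, Nim-value = 4
Branch 2: length 5, Nim-value = 5
Branch 3: length 11, Nim-value = 11
Branch 4: length 5, Nim-value = 5
Branch 5: length 4, Nim-value = 4
Branch 6: length 9, Nim-value = 9
Total Nim-value = XOR of all branch values:
0 XOR 4 = 4
4 XOR 5 = 1
1 XOR 11 = 10
10 XOR 5 = 15
15 XOR 4 = 11
11 XOR 9 = 2
Nim-value of the tree = 2

2


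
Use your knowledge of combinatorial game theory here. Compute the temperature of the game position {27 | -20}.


The game is {27 | -20}, a switch {a | b} with numbers a > b.
Cooling {a | b} by t gives {a - t | b + t}, which stops being hot when a - t = b + t, i.e. at t = (a - b)/2. So the temperature of a switch is (a - b)/2.
Temperature = (Left option - Right option) / 2
= (27 - (-20)) / 2
= 47 / 2
= 47/2

47/2


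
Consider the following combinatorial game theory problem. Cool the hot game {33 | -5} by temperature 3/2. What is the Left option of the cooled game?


Original game: {33 | -5} (a switch {a | b} with a > b).
Cooling by t (for t below the temperature (a - b)/2 = 19) taxes each move by t: {a | b} cooled by t is {a - t | b + t}.
Cooling amount: t = 3/2
Cooled Left option: 33 - 3/2 = 63/2
Cooled Right option: -5 + 3/2 = -7/2
Cooled game: {63/2 | -7/2}
Left option = 63/2

63/2


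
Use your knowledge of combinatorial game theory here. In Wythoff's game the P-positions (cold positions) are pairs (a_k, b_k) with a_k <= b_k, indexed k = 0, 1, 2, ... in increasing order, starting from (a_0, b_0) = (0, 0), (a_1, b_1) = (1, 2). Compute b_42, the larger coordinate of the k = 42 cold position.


By Wythoff's theorem, a_k = floor(k * phi) and b_k = floor(k * phi^2) = a_k + k, where phi = (1 + sqrt(5))/2 is the golden ratio.
phi = (1 + sqrt(5))/2 = 1.618034
phi^2 = phi + 1 = 2.618034
k = 42
k * phi^2 = 42 * 2.618034 = 109.957428
b_42 = floor(k * phi^2) = 109 (check: a_42 + k = 67 + 42 = 109)

109


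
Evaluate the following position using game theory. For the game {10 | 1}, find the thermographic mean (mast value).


Game = {10 | 1}, a switch {a | b} with numbers a > b.
Its thermograph has left wall a - t and right wall b + t, which meet at t = (a - b)/2, where both equal (a + b)/2. So the mast (mean value) is at (a + b)/2.
Mean = (10 + (1))/2 = 11/2 = 11/2

11/2


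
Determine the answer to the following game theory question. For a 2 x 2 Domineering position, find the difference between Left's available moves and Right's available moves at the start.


Board is 2 x 2 (rows x cols).
Left (vertical) placements: (rows-1) * cols = 1 * 2 = 2
Right (horizontal) placements: rows * (cols-1) = 2 * 1 = 2
Advantage = Left - Right = 2 - 2 = 0

0


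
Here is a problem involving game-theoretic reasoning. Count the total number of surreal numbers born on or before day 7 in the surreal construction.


Day 0: {|} = 0 is born. Count = 1.
Day n: the number of surreal numbers born by day n is 2^(n+1) - 1.
By day 0: 2^1 - 1 = 1
By day 1: 2^2 - 1 = 3
By day 2: 2^3 - 1 = 7
By day 3: 2^4 - 1 = 15
By day 4: 2^5 - 1 = 31
By day 5: 2^6 - 1 = 63
By day 6: 2^7 - 1 = 127
By day 7: 2^8 - 1 = 255
By day 7: 255 surreal numbers.

255


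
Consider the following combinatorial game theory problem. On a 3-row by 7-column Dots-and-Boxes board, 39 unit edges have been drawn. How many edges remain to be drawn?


Grid: 3 x 7 boxes, i.e. 4 rows and 8 columns of dots.
Horizontal edges: (rows + 1) * cols = 4 * 7 = 28
Vertical edges: rows * (cols + 1) = 3 * 8 = 24
Total edges: 28 + 24 = 52
Edges drawn: 39
Remaining: 52 - 39 = 13

13


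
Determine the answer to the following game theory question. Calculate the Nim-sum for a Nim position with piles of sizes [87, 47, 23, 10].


We need the XOR (exclusive or) of all pile sizes.
After XOR-ing pile 1 (size 87): 0 XOR 87 = 87
After XOR-ing pile 2 (size 47): 87 XOR 47 = 120
After XOR-ing pile 3 (size 23): 120 XOR 23 = 111
After XOR-ing pile 4 (size 10): 111 XOR 10 = 101
The Nim-value of this position is 101.

101


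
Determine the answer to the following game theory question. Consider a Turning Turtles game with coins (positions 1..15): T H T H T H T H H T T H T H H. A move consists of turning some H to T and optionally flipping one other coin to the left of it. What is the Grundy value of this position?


Coins: T H T H T H T H H T T H T H H
Key fact: a single head at position k behaves exactly like a Nim heap of size k (turning it to T and optionally flipping a coin at j < k corresponds to moving the heap from k to j, or to 0), and heads combine as a disjunctive sum (two heads at the same place would cancel, matching j XOR j = 0). So the Nim-value is the XOR of the 1-indexed positions of the heads.
Face-up positions (1-indexed): [2, 4, 6, 8, 9, 12, 14, 15]
XOR 0 with 2: 0 XOR 2 = 2
XOR 2 with 4: 2 XOR 4 = 6
XOR 6 with 6: 6 XOR 6 = 0
XOR 0 with 8: 0 XOR 8 = 8
XOR 8 with 9: 8 XOR 9 = 1
XOR 1 with 12: 1 XOR 12 = 13
XOR 13 with 14: 13 XOR 14 = 3
XOR 3 with 15: 3 XOR 15 = 12
Nim-value = 12

12


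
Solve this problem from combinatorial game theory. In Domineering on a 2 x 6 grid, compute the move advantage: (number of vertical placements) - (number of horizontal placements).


Board is 2 x 6 (rows x cols).
Left (vertical) placements: (rows-1) * cols = 1 * 6 = 6
Right (horizontal) placements: rows * (cols-1) = 2 * 5 = 10
Advantage = Left - Right = 6 - 10 = -4

-4


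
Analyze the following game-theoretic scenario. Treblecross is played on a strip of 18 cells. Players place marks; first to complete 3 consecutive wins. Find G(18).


Treblecross: place X on empty cells; 3-in-a-row wins.
Playing within two cells of an existing X lets the opponent win at once, so sensible play treats the cells i-2..i+2 around each X as dead. The player left with no safe cell loses, so this is a normal-play take-away game on strips of safe cells.
Placing X at cell i (0-indexed) of a strip of k safe cells leaves independent strips of sizes max(0, i-2) and max(0, k-i-3). Hence G(k) = mex{ G(max(0,i-2)) XOR G(max(0,k-i-3)) : 0 <= i < k }, with G(0) = 0.
G(1): splits (0,0):0^0=0 -> mex({0}) = 1
G(2): splits (0,0):0^0=0 -> mex({0}) = 1
G(3): splits (0,0):0^0=0 -> mex({0}) = 1
G(4): splits (0,1):0^1=1 (0,0):0^0=0 -> mex({0, 1}) = 2
G(5): splits (0,2):0^1=1 (0,1):0^1=1 (0,0):0^0=0 -> mex({0, 1}) = 2
G(6) = mex({1}) = 0
G(7) = mex({0, 1, 2}) = 3
G(8) = mex({0, 1, 2}) = 3
G(9) = mex({0, 2}) = 1
G(10) = mex({0, 2, 3}) = 1
G(11) = mex({0, 3}) = 1
G(12) = mex({1, 3}) = 0
G(13) = mex({0, 1, 2, 3}) = 4
G(14) = mex({0, 1, 2}) = 3
G(15) = mex({0, 1, 2}) = 3
G(16) = mex({0, 1, 2, 4}) = 3
G(17) = mex({0, 1, 3, 4}) = 2
G(18) = mex({0, 1, 3, 4}) = 2
Therefore G(18) = 2.

2


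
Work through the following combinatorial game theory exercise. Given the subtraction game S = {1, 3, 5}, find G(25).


The subtraction set is S = {1, 3, 5}.
G(k) = mex{ G(k - s) : s in S, s <= k }. We compute iteratively: G(0) = 0.
G(1) = mex({0}) = 1
G(2) = mex({1}) = 0
G(3) = mex({0}) = 1
G(4) = mex({1}) = 0
G(5) = mex({0}) = 1
G(6) = mex({1}) = 0
Observe that G(2)..G(6) = 0, 1, 0, 1, 0 repeats G(0)..G(4) = 0, 1, 0, 1, 0.
For k >= max(S) = 5, G(k) is determined by the previous 5 values G(k-5)..G(k-1); a window of 5 consecutive values has recurred shifted by 2, so by induction G(k + 2) = G(k) for all k >= 0: the sequence is periodic from the start with period 2.
One period: G(0..1) = 0, 1.
25 mod 2 = 1, so G(25) = G(1) = 1.

1


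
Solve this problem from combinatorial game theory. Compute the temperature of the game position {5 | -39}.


The game is {5 | -39}, a switch {a | b} with numbers a > b.
Cooling {a | b} by t gives {a - t | b + t}, which stops being hot when a - t = b + t, i.e. at t = (a - b)/2. So the temperature of a switch is (a - b)/2.
Temperature = (Left option - Right option) / 2
= (5 - (-39)) / 2
= 44 / 2
= 22

22


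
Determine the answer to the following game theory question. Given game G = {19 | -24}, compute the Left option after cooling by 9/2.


Original game: {19 | -24} (a switch {a | b} with a > b).
Cooling by t (for t below the temperature (a - b)/2 = 43/2) taxes each move by t: {a | b} cooled by t is {a - t | b + t}.
Cooling amount: t = 9/2
Cooled Left option: 19 - 9/2 = 29/2
Cooled Right option: -24 + 9/2 = -39/2
Cooled game: {29/2 | -39/2}
Left option = 29/2

29/2


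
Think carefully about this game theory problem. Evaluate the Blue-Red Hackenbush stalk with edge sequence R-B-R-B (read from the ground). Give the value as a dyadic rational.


Edges (from ground): R-B-R-B
By Berlekamp's sign-expansion rule, a Blue-Red Hackenbush stalk has the value of the surreal number whose sign sequence is the edge sequence with B -> + and R -> -.
Sign sequence: -+-+
Trace the sign expansion in the surreal number tree, starting from 0:
Edge 1: R (sign -) -> bounds (-inf, 0), value = -1
Edge 2: B (sign +) -> bounds (-1, 0), value = -1/2
Edge 3: R (sign -) -> bounds (-1, -1/2), value = -3/4
Edge 4: B (sign +) -> bounds (-3/4, -1/2), value = -5/8
Game value = -5/8

-5/8


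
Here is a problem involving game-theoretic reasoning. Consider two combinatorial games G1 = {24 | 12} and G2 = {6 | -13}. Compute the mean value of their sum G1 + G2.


G1 = {24 | 12}, G2 = {6 | -13}
Each is a switch {a | b} with numbers a > b; its mean value is (a + b)/2, and mean value is additive over game sums: m(G1 + G2) = m(G1) + m(G2).
Mean of G1 = (24 + (12))/2 = 36/2 = 18
Mean of G2 = (6 + (-13))/2 = -7/2 = -7/2
Mean of G1 + G2 = 18 + -7/2 = 29/2

29/2


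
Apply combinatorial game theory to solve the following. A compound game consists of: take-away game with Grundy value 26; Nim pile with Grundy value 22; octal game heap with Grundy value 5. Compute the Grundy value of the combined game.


By the Sprague-Grundy theorem, the Grundy value of a sum of games is the XOR of individual Grundy values.
take-away game: Grundy value = 26. Running XOR: 0 XOR 26 = 26
Nim pile: Grundy value = 22. Running XOR: 26 XOR 22 = 12
octal game heap: Grundy value = 5. Running XOR: 12 XOR 5 = 9
The combined Grundy value is 9.

9


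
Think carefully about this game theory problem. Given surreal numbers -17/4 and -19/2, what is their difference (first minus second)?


x = -17/4, y = -19/2
Converting to common denominator: 4
x = -17/4, y = -38/4
x - y = -17/4 - -19/2 = 21/4

21/4


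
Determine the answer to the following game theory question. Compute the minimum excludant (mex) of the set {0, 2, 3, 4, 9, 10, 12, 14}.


Set = {0, 2, 3, 4, 9, 10, 12, 14}
0 is in the set.
1 is NOT in the set. This is the mex.
mex = 1

1


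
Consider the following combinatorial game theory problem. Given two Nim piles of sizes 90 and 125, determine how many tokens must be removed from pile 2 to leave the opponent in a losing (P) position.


Piles: 90 and 125
Current XOR: 90 XOR 125 = 39 (non-zero, so this is an N-position).
To make the XOR zero, we need to find a move that balances the piles.
For pile 2 (size 125): target = 125 XOR 39 = 90
We reduce pile 2 from 125 to 90.
Tokens removed: 125 - 90 = 35
Verification: 90 XOR 90 = 0

35


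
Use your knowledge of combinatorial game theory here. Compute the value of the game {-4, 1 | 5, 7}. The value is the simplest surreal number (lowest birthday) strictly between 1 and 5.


Left options: {-4, 1}, max = 1
Right options: {5, 7}, min = 5
All options are numbers and max(Left) < min(Right), so by the simplicity theorem the value is the simplest (earliest-born) number strictly between 1 and 5.
Integers 2 through 4 all lie strictly between 1 and 5.
Among integers, the simplest (lowest birthday = smallest |n|; 0 is born on day 0, +-n on day n) is 2.
No non-integer in the interval can be simpler: if x is a non-integer in the interval, then floor(x) or ceil(x) also lies in the interval (the interval contains an integer), and both are proper prefixes of x's sign expansion, i.e. born earlier. So the game value is 2.
Game value = 2

2


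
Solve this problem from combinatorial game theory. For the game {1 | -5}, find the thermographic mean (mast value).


Game = {1 | -5}, a switch {a | b} with numbers a > b.
Its thermograph has left wall a - t and right wall b + t, which meet at t = (a - b)/2, where both equal (a + b)/2. So the mast (mean value) is at (a + b)/2.
Mean = (1 + (-5))/2 = -4/2 = -2

-2


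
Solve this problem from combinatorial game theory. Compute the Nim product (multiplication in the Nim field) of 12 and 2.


Nim multiplication is bilinear over XOR: (u XOR v) * w = (u*w) XOR (v*w).
So we split each operand into its bit components and XOR the pairwise Nim products.
12 = 4 + 8 (as XOR of powers of 2).
2 = 2 (as XOR of powers of 2).
Using the standard Nim-product table on single bits:
  2*2 = 3,   2*4 = 8,   2*8 = 12,
  4*4 = 6,   4*8 = 11,  8*8 = 13,
and  1*x = x (identity), k*l = l*k (commutative).
Pairwise Nim products:
  4 * 2 = 8
  8 * 2 = 12
XOR them: 8 XOR 12 = 4.
Result: 12 * 2 = 4 (in Nim).

4


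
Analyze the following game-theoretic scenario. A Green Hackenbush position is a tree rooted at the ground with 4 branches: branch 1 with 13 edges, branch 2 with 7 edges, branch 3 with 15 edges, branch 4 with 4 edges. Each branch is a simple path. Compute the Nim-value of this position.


The tree has 4 branches from the ground vertex.
In Green Hackenbush, the Nim-value of a simple path of length k is k.
Branch 1: length 13, Nim-value = 13
Branch 2: length 7, Nim-value = 7
Branch 3: length 15, Nim-value = 15
Branch 4: length 4, Nim-value = 4
Total Nim-value = XOR of all branch values:
0 XOR 13 = 13
13 XOR 7 = 10
10 XOR 15 = 5
5 XOR 4 = 1
Nim-value of the tree = 1

1
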